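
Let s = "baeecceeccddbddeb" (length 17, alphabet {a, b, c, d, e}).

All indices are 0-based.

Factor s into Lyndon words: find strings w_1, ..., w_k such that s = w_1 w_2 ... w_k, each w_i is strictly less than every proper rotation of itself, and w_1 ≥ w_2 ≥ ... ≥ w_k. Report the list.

["b", "aeecceeccddbddeb"]

emit factor 1: 'b' (i=0, period=1)
emit factor 2: 'aeecceeccddbddeb' (i=1, period=16)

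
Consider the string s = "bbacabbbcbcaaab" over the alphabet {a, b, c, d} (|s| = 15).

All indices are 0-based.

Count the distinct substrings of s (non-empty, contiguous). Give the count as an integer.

102

rank→(start, suffix):
  0 → (11, 'aaab')
  1 → (12, 'aab')
  2 → (13, 'ab')
  3 → (4, 'abbbcbcaaab')
  4 → (2, 'acabbbcbcaaab')
  5 → (14, 'b')
  6 → (1, 'bacabbbcbcaaab')
  7 → (0, 'bbacabbbcbcaaab')
  8 → (5, 'bbbcbcaaab')
  9 → (6, 'bbcbcaaab')
  10 → (9, 'bcaaab')
  11 → (7, 'bcbcaaab')
  12 → (10, 'caaab')
  13 → (3, 'cabbbcbcaaab')
  14 → (8, 'cbcaaab')

SA = [11, 12, 13, 4, 2, 14, 1, 0, 5, 6, 9, 7, 10, 3, 8]
i: (SA[i-1],SA[i]) lcp shared
  1: (11,12) 2 'aa'
  2: (12,13) 1 'a'
  3: (13,4) 2 'ab'
  4: (4,2) 1 'a'
  5: (2,14) 0 ''
  6: (14,1) 1 'b'
  7: (1,0) 1 'b'
  8: (0,5) 2 'bb'
  9: (5,6) 2 'bb'
  10: (6,9) 1 'b'
  11: (9,7) 2 'bc'
  12: (7,10) 0 ''
  13: (10,3) 2 'ca'
  14: (3,8) 1 'c'

n(n+1)/2 = 15·16/2 = 120
Σ LCP = 0 + 2 + 1 + 2 + 1 + 0 + 1 + 1 + 2 + 2 + 1 + 2 + 0 + 2 + 1 = 18
distinct = 120 − 18 = 102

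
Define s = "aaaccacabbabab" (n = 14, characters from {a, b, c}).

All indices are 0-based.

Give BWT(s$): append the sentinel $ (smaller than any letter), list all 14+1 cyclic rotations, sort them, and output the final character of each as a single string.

rank  rotation         last
    0  $aaaccacabbabab  b
    1  aaaccacabbabab$  $
    2  aaccacabbabab$a  a
    3  ab$aaaccacabbab  b
    4  abab$aaaccacabb  b
    5  abbabab$aaaccac  c
    6  acabbabab$aaacc  c
    7  accacabbabab$aa  a
    8  b$aaaccacabbaba  a
    9  bab$aaaccacabba  a
   10  babab$aaaccacab  b
   11  bbabab$aaaccaca  a
   12  cabbabab$aaacca  a
   13  cacabbabab$aaac  c
   14  ccacabbabab$aaa  a

b$abbccaaabaaca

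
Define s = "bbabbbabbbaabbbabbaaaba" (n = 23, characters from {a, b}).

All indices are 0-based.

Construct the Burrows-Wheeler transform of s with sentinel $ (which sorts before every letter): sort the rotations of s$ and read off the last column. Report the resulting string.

rank  rotation                  last
    0  $bbabbbabbbaabbbabbaaaba  a
    1  a$bbabbbabbbaabbbabbaaab  b
    2  aaaba$bbabbbabbbaabbbabb  b
    3  aaba$bbabbbabbbaabbbabba  a
    4  aabbbabbaaaba$bbabbbabbb  b
    5  aba$bbabbbabbbaabbbabbaa  a
    6  abbaaaba$bbabbbabbbaabbb  b
    7  abbbaabbbabbaaaba$bbabbb  b
    8  abbbabbaaaba$bbabbbabbba  a
    9  abbbabbbaabbbabbaaaba$bb  b
   10  ba$bbabbbabbbaabbbabbaaa  a
   11  baaaba$bbabbbabbbaabbbab  b
   12  baabbbabbaaaba$bbabbbabb  b
   13  babbaaaba$bbabbbabbbaabb  b
   14  babbbaabbbabbaaaba$bbabb  b
   15  babbbabbbaabbbabbaaaba$b  b
   16  bbaaaba$bbabbbabbbaabbba  a
   17  bbaabbbabbaaaba$bbabbbab  b
   18  bbabbaaaba$bbabbbabbbaab  b
   19  bbabbbaabbbabbaaaba$bbab  b
   20  bbabbbabbbaabbbabbaaaba$  $
   21  bbbaabbbabbaaaba$bbabbba  a
   22  bbbabbaaaba$bbabbbabbbaa  a
   23  bbbabbbaabbbabbaaaba$bba  a

abbababbababbbbbabbb$aaa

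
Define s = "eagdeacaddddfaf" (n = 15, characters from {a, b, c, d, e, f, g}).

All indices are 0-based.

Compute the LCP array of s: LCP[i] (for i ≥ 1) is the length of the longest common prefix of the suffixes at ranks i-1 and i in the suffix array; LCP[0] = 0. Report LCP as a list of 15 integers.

[0, 1, 1, 1, 0, 0, 3, 2, 1, 1, 0, 2, 0, 1, 0]

rank→(start, suffix):
  0 → (5, 'acaddddfaf')
  1 → (7, 'addddfaf')
  2 → (13, 'af')
  3 → (1, 'agdeacaddddfaf')
  4 → (6, 'caddddfaf')
  5 → (8, 'ddddfaf')
  6 → (9, 'dddfaf')
  7 → (10, 'ddfaf')
  8 → (3, 'deacaddddfaf')
  9 → (11, 'dfaf')
  10 → (4, 'eacaddddfaf')
  11 → (0, 'eagdeacaddddfaf')
  12 → (14, 'f')
  13 → (12, 'faf')
  14 → (2, 'gdeacaddddfaf')

SA = [5, 7, 13, 1, 6, 8, 9, 10, 3, 11, 4, 0, 14, 12, 2]
i: (SA[i-1],SA[i]) lcp shared
  1: (5,7) 1 'a'
  2: (7,13) 1 'a'
  3: (13,1) 1 'a'
  4: (1,6) 0 ''
  5: (6,8) 0 ''
  6: (8,9) 3 'ddd'
  7: (9,10) 2 'dd'
  8: (10,3) 1 'd'
  9: (3,11) 1 'd'
  10: (11,4) 0 ''
  11: (4,0) 2 'ea'
  12: (0,14) 0 ''
  13: (14,12) 1 'f'
  14: (12,2) 0 ''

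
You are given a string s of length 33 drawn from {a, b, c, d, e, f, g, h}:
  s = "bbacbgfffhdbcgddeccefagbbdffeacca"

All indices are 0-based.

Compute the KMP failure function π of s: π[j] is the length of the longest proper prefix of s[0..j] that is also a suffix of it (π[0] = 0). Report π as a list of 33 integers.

π[0] = 0
j=1 s[j]='b': π[1]=1 (border 'b')
j=2 s[j]='a': k: 1→0; π[2]=0 (border '')
j=3 s[j]='c': π[3]=0 (border '')
j=4 s[j]='b': π[4]=1 (border 'b')
j=5 s[j]='g': k: 1→0; π[5]=0 (border '')
j=6 s[j]='f': π[6]=0 (border '')
j=7 s[j]='f': π[7]=0 (border '')
j=8 s[j]='f': π[8]=0 (border '')
j=9 s[j]='h': π[9]=0 (border '')
j=10 s[j]='d': π[10]=0 (border '')
j=11 s[j]='b': π[11]=1 (border 'b')
j=12 s[j]='c': k: 1→0; π[12]=0 (border '')
j=13 s[j]='g': π[13]=0 (border '')
j=14 s[j]='d': π[14]=0 (border '')
j=15 s[j]='d': π[15]=0 (border '')
j=16 s[j]='e': π[16]=0 (border '')
j=17 s[j]='c': π[17]=0 (border '')
j=18 s[j]='c': π[18]=0 (border '')
j=19 s[j]='e': π[19]=0 (border '')
j=20 s[j]='f': π[20]=0 (border '')
j=21 s[j]='a': π[21]=0 (border '')
j=22 s[j]='g': π[22]=0 (border '')
j=23 s[j]='b': π[23]=1 (border 'b')
j=24 s[j]='b': π[24]=2 (border 'bb')
j=25 s[j]='d': k: 2→1→0; π[25]=0 (border '')
j=26 s[j]='f': π[26]=0 (border '')
j=27 s[j]='f': π[27]=0 (border '')
j=28 s[j]='e': π[28]=0 (border '')
j=29 s[j]='a': π[29]=0 (border '')
j=30 s[j]='c': π[30]=0 (border '')
j=31 s[j]='c': π[31]=0 (border '')
j=32 s[j]='a': π[32]=0 (border '')

[0, 1, 0, 0, 1, 0, 0, 0, 0, 0, 0, 1, 0, 0, 0, 0, 0, 0, 0, 0, 0, 0, 0, 1, 2, 0, 0, 0, 0, 0, 0, 0, 0]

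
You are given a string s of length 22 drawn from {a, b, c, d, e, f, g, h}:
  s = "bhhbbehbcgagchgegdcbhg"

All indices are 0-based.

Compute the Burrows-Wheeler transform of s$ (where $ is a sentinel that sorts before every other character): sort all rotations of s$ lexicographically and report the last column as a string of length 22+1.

gghhbc$dbgggbhcaehhebcb

rank  rotation                 last
    0  $bhhbbehbcgagchgegdcbhg  g
    1  agchgegdcbhg$bhhbbehbcg  g
    2  bbehbcgagchgegdcbhg$bhh  h
    3  bcgagchgegdcbhg$bhhbbeh  h
    4  behbcgagchgegdcbhg$bhhb  b
    5  bhg$bhhbbehbcgagchgegdc  c
    6  bhhbbehbcgagchgegdcbhg$  $
    7  cbhg$bhhbbehbcgagchgegd  d
    8  cgagchgegdcbhg$bhhbbehb  b
    9  chgegdcbhg$bhhbbehbcgag  g
   10  dcbhg$bhhbbehbcgagchgeg  g
   11  egdcbhg$bhhbbehbcgagchg  g
   12  ehbcgagchgegdcbhg$bhhbb  b
   13  g$bhhbbehbcgagchgegdcbh  h
   14  gagchgegdcbhg$bhhbbehbc  c
   15  gchgegdcbhg$bhhbbehbcga  a
   16  gdcbhg$bhhbbehbcgagchge  e
   17  gegdcbhg$bhhbbehbcgagch  h
   18  hbbehbcgagchgegdcbhg$bh  h
   19  hbcgagchgegdcbhg$bhhbbe  e
   20  hg$bhhbbehbcgagchgegdcb  b
   21  hgegdcbhg$bhhbbehbcgagc  c
   22  hhbbehbcgagchgegdcbhg$b  b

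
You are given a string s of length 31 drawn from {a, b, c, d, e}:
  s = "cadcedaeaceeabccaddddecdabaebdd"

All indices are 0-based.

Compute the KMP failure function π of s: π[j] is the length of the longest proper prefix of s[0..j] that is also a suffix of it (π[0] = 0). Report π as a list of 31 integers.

π[0] = 0
j=1 s[j]='a': π[1]=0 (border '')
j=2 s[j]='d': π[2]=0 (border '')
j=3 s[j]='c': π[3]=1 (border 'c')
j=4 s[j]='e': k: 1→0; π[4]=0 (border '')
j=5 s[j]='d': π[5]=0 (border '')
j=6 s[j]='a': π[6]=0 (border '')
j=7 s[j]='e': π[7]=0 (border '')
j=8 s[j]='a': π[8]=0 (border '')
j=9 s[j]='c': π[9]=1 (border 'c')
j=10 s[j]='e': k: 1→0; π[10]=0 (border '')
j=11 s[j]='e': π[11]=0 (border '')
j=12 s[j]='a': π[12]=0 (border '')
j=13 s[j]='b': π[13]=0 (border '')
j=14 s[j]='c': π[14]=1 (border 'c')
j=15 s[j]='c': k: 1→0; π[15]=1 (border 'c')
j=16 s[j]='a': π[16]=2 (border 'ca')
j=17 s[j]='d': π[17]=3 (border 'cad')
j=18 s[j]='d': k: 3→0; π[18]=0 (border '')
j=19 s[j]='d': π[19]=0 (border '')
j=20 s[j]='d': π[20]=0 (border '')
j=21 s[j]='e': π[21]=0 (border '')
j=22 s[j]='c': π[22]=1 (border 'c')
j=23 s[j]='d': k: 1→0; π[23]=0 (border '')
j=24 s[j]='a': π[24]=0 (border '')
j=25 s[j]='b': π[25]=0 (border '')
j=26 s[j]='a': π[26]=0 (border '')
j=27 s[j]='e': π[27]=0 (border '')
j=28 s[j]='b': π[28]=0 (border '')
j=29 s[j]='d': π[29]=0 (border '')
j=30 s[j]='d': π[30]=0 (border '')

[0, 0, 0, 1, 0, 0, 0, 0, 0, 1, 0, 0, 0, 0, 1, 1, 2, 3, 0, 0, 0, 0, 1, 0, 0, 0, 0, 0, 0, 0, 0]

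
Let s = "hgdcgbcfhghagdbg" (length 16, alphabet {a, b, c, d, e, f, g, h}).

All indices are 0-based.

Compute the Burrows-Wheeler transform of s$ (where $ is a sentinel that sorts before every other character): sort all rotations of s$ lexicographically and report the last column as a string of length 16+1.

rank  rotation           last
    0  $hgdcgbcfhghagdbg  g
    1  agdbg$hgdcgbcfhgh  h
    2  bcfhghagdbg$hgdcg  g
    3  bg$hgdcgbcfhghagd  d
    4  cfhghagdbg$hgdcgb  b
    5  cgbcfhghagdbg$hgd  d
    6  dbg$hgdcgbcfhghag  g
    7  dcgbcfhghagdbg$hg  g
    8  fhghagdbg$hgdcgbc  c
    9  g$hgdcgbcfhghagdb  b
   10  gbcfhghagdbg$hgdc  c
   11  gdbg$hgdcgbcfhgha  a
   12  gdcgbcfhghagdbg$h  h
   13  ghagdbg$hgdcgbcfh  h
   14  hagdbg$hgdcgbcfhg  g
   15  hgdcgbcfhghagdbg$  $
   16  hghagdbg$hgdcgbcf  f

ghgdbdggcbcahhg$f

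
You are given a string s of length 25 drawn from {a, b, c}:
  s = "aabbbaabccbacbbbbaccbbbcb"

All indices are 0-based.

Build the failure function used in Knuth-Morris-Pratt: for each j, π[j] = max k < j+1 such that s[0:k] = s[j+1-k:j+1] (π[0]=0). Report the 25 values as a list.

[0, 1, 0, 0, 0, 1, 2, 3, 0, 0, 0, 1, 0, 0, 0, 0, 0, 1, 0, 0, 0, 0, 0, 0, 0]

π[0] = 0
j=1 s[j]='a': π[1]=1 (border 'a')
j=2 s[j]='b': k: 1→0; π[2]=0 (border '')
j=3 s[j]='b': π[3]=0 (border '')
j=4 s[j]='b': π[4]=0 (border '')
j=5 s[j]='a': π[5]=1 (border 'a')
j=6 s[j]='a': π[6]=2 (border 'aa')
j=7 s[j]='b': π[7]=3 (border 'aab')
j=8 s[j]='c': k: 3→0; π[8]=0 (border '')
j=9 s[j]='c': π[9]=0 (border '')
j=10 s[j]='b': π[10]=0 (border '')
j=11 s[j]='a': π[11]=1 (border 'a')
j=12 s[j]='c': k: 1→0; π[12]=0 (border '')
j=13 s[j]='b': π[13]=0 (border '')
j=14 s[j]='b': π[14]=0 (border '')
j=15 s[j]='b': π[15]=0 (border '')
j=16 s[j]='b': π[16]=0 (border '')
j=17 s[j]='a': π[17]=1 (border 'a')
j=18 s[j]='c': k: 1→0; π[18]=0 (border '')
j=19 s[j]='c': π[19]=0 (border '')
j=20 s[j]='b': π[20]=0 (border '')
j=21 s[j]='b': π[21]=0 (border '')
j=22 s[j]='b': π[22]=0 (border '')
j=23 s[j]='c': π[23]=0 (border '')
j=24 s[j]='b': π[24]=0 (border '')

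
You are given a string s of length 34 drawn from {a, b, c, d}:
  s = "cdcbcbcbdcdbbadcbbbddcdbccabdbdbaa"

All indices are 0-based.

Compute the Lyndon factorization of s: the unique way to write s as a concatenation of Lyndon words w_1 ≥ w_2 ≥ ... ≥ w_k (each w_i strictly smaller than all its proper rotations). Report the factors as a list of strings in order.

["cd", "c", "bcbcbdcd", "b", "b", "adcbbbddcdbcc", "abdbdb", "a", "a"]

emit factor 1: 'cd' (i=0, period=2)
emit factor 2: 'c' (i=2, period=1)
emit factor 3: 'bcbcbdcd' (i=3, period=8)
emit factor 4: 'b' (i=11, period=1)
emit factor 5: 'b' (i=12, period=1)
emit factor 6: 'adcbbbddcdbcc' (i=13, period=13)
emit factor 7: 'abdbdb' (i=26, period=6)
emit factor 8: 'a' (i=32, period=1)
emit factor 9: 'a' (i=33, period=1)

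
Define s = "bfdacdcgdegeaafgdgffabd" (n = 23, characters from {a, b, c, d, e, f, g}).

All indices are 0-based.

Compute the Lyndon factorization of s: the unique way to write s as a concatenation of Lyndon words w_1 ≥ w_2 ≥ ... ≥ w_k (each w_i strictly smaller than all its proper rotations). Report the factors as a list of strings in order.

emit factor 1: 'bfd' (i=0, period=3)
emit factor 2: 'acdcgdege' (i=3, period=9)
emit factor 3: 'aafgdgffabd' (i=12, period=11)

["bfd", "acdcgdege", "aafgdgffabd"]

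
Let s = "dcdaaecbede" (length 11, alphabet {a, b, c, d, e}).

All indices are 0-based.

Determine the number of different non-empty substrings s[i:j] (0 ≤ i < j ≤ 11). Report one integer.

rank | idx | suffix
   0 |   3 | aaecbede
   1 |   4 | aecbede
   2 |   7 | bede
   3 |   6 | cbede
   4 |   1 | cdaaecbede
   5 |   2 | daaecbede
   6 |   0 | dcdaaecbede
   7 |   9 | de
   8 |  10 | e
   9 |   5 | ecbede
  10 |   8 | ede

SA = [3, 4, 7, 6, 1, 2, 0, 9, 10, 5, 8]
i: (SA[i-1],SA[i]) lcp shared
  1: (3,4) 1 'a'
  2: (4,7) 0 ''
  3: (7,6) 0 ''
  4: (6,1) 1 'c'
  5: (1,2) 0 ''
  6: (2,0) 1 'd'
  7: (0,9) 1 'd'
  8: (9,10) 0 ''
  9: (10,5) 1 'e'
  10: (5,8) 1 'e'

n(n+1)/2 = 11·12/2 = 66
Σ LCP = 0 + 1 + 0 + 0 + 1 + 0 + 1 + 1 + 0 + 1 + 1 = 6
distinct = 66 − 6 = 60

60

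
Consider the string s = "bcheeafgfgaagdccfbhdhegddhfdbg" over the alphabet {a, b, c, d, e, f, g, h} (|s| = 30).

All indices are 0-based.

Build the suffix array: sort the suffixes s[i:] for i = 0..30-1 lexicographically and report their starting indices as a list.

rank→(start, suffix):
  0 → (10, 'aagdccfbhdhegddhfdbg')
  1 → (5, 'afgfgaagdccfbhdhegddhfdbg')
  2 → (11, 'agdccfbhdhegddhfdbg')
  3 → (0, 'bcheeafgfgaagdccfbhdhegddhfdbg')
  4 → (28, 'bg')
  5 → (17, 'bhdhegddhfdbg')
  6 → (14, 'ccfbhdhegddhfdbg')
  7 → (15, 'cfbhdhegddhfdbg')
  8 → (1, 'cheeafgfgaagdccfbhdhegddhfdbg')
  9 → (27, 'dbg')
  10 → (13, 'dccfbhdhegddhfdbg')
  11 → (23, 'ddhfdbg')
  12 → (19, 'dhegddhfdbg')
  13 → (24, 'dhfdbg')
  14 → (4, 'eafgfgaagdccfbhdhegddhfdbg')
  15 → (3, 'eeafgfgaagdccfbhdhegddhfdbg')
  16 → (21, 'egddhfdbg')
  17 → (16, 'fbhdhegddhfdbg')
  18 → (26, 'fdbg')
  19 → (8, 'fgaagdccfbhdhegddhfdbg')
  20 → (6, 'fgfgaagdccfbhdhegddhfdbg')
  21 → (29, 'g')
  22 → (9, 'gaagdccfbhdhegddhfdbg')
  23 → (12, 'gdccfbhdhegddhfdbg')
  24 → (22, 'gddhfdbg')
  25 → (7, 'gfgaagdccfbhdhegddhfdbg')
  26 → (18, 'hdhegddhfdbg')
  27 → (2, 'heeafgfgaagdccfbhdhegddhfdbg')
  28 → (20, 'hegddhfdbg')
  29 → (25, 'hfdbg')

[10, 5, 11, 0, 28, 17, 14, 15, 1, 27, 13, 23, 19, 24, 4, 3, 21, 16, 26, 8, 6, 29, 9, 12, 22, 7, 18, 2, 20, 25]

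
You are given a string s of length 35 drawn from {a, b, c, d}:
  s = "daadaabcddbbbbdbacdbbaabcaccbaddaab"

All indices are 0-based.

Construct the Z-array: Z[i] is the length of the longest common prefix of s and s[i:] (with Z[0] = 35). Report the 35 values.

Z[0]=35
i=1: outside box; Z[1]=0
i=2: outside box; Z[2]=0
i=3: outside box; Z[3]=3 scan→box=[3,6)
i=4: min(r-i=2, Z[1]=0)=0; Z[4]=0
i=5: min(r-i=1, Z[2]=0)=0; Z[5]=0
i=6: outside box; Z[6]=0
i=7: outside box; Z[7]=0
i=8: outside box; Z[8]=1 scan→box=[8,9)
i=9: outside box; Z[9]=1 scan→box=[9,10)
i=10: outside box; Z[10]=0
i=11: outside box; Z[11]=0
i=12: outside box; Z[12]=0
i=13: outside box; Z[13]=0
i=14: outside box; Z[14]=1 scan→box=[14,15)
i=15: outside box; Z[15]=0
i=16: outside box; Z[16]=0
i=17: outside box; Z[17]=0
i=18: outside box; Z[18]=1 scan→box=[18,19)
i=19: outside box; Z[19]=0
i=20: outside box; Z[20]=0
i=21: outside box; Z[21]=0
i=22: outside box; Z[22]=0
i=23: outside box; Z[23]=0
i=24: outside box; Z[24]=0
i=25: outside box; Z[25]=0
i=26: outside box; Z[26]=0
i=27: outside box; Z[27]=0
i=28: outside box; Z[28]=0
i=29: outside box; Z[29]=0
i=30: outside box; Z[30]=1 scan→box=[30,31)
i=31: outside box; Z[31]=3 scan→box=[31,34)
i=32: min(r-i=2, Z[1]=0)=0; Z[32]=0
i=33: min(r-i=1, Z[2]=0)=0; Z[33]=0
i=34: outside box; Z[34]=0

[35, 0, 0, 3, 0, 0, 0, 0, 1, 1, 0, 0, 0, 0, 1, 0, 0, 0, 1, 0, 0, 0, 0, 0, 0, 0, 0, 0, 0, 0, 1, 3, 0, 0, 0]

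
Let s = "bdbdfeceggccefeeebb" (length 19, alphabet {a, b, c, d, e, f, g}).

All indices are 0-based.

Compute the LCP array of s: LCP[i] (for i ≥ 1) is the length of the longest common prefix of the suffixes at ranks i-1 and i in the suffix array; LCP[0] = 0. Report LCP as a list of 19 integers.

[0, 1, 1, 2, 0, 1, 2, 0, 1, 0, 1, 1, 2, 1, 1, 0, 2, 0, 1]

sorted suffixes:
  #0 SA[0]=18  'b'
  #1 SA[1]=17  'bb'
  #2 SA[2]=0  'bdbdfeceggccefeeebb'
  #3 SA[3]=2  'bdfeceggccefeeebb'
  #4 SA[4]=10  'ccefeeebb'
  #5 SA[5]=11  'cefeeebb'
  #6 SA[6]=6  'ceggccefeeebb'
  #7 SA[7]=1  'dbdfeceggccefeeebb'
  #8 SA[8]=3  'dfeceggccefeeebb'
  #9 SA[9]=16  'ebb'
  #10 SA[10]=5  'eceggccefeeebb'
  #11 SA[11]=15  'eebb'
  #12 SA[12]=14  'eeebb'
  #13 SA[13]=12  'efeeebb'
  #14 SA[14]=7  'eggccefeeebb'
  #15 SA[15]=4  'feceggccefeeebb'
  #16 SA[16]=13  'feeebb'
  #17 SA[17]=9  'gccefeeebb'
  #18 SA[18]=8  'ggccefeeebb'

SA = [18, 17, 0, 2, 10, 11, 6, 1, 3, 16, 5, 15, 14, 12, 7, 4, 13, 9, 8]
[i] adj suffixes → lcp
  [1] 18/17 → 1 ('b')
  [2] 17/0 → 1 ('b')
  [3] 0/2 → 2 ('bd')
  [4] 2/10 → 0 ('')
  [5] 10/11 → 1 ('c')
  [6] 11/6 → 2 ('ce')
  [7] 6/1 → 0 ('')
  [8] 1/3 → 1 ('d')
  [9] 3/16 → 0 ('')
  [10] 16/5 → 1 ('e')
  [11] 5/15 → 1 ('e')
  [12] 15/14 → 2 ('ee')
  [13] 14/12 → 1 ('e')
  [14] 12/7 → 1 ('e')
  [15] 7/4 → 0 ('')
  [16] 4/13 → 2 ('fe')
  [17] 13/9 → 0 ('')
  [18] 9/8 → 1 ('g')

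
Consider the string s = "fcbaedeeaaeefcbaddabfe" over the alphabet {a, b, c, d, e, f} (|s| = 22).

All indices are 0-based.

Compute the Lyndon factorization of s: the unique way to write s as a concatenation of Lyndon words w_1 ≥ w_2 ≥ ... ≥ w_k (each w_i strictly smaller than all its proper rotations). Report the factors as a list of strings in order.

["f", "c", "b", "aedee", "aaeefcbaddabfe"]

emit factor 1: 'f' (i=0, period=1)
emit factor 2: 'c' (i=1, period=1)
emit factor 3: 'b' (i=2, period=1)
emit factor 4: 'aedee' (i=3, period=5)
emit factor 5: 'aaeefcbaddabfe' (i=8, period=14)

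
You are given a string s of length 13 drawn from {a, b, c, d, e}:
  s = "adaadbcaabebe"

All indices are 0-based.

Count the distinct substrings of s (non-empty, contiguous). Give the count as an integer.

80

rank | idx | suffix
   0 |   7 | aabebe
   1 |   2 | aadbcaabebe
   2 |   8 | abebe
   3 |   0 | adaadbcaabebe
   4 |   3 | adbcaabebe
   5 |   5 | bcaabebe
   6 |  11 | be
   7 |   9 | bebe
   8 |   6 | caabebe
   9 |   1 | daadbcaabebe
  10 |   4 | dbcaabebe
  11 |  12 | e
  12 |  10 | ebe

SA = [7, 2, 8, 0, 3, 5, 11, 9, 6, 1, 4, 12, 10]
[i] adj suffixes → lcp
  [1] 7/2 → 2 ('aa')
  [2] 2/8 → 1 ('a')
  [3] 8/0 → 1 ('a')
  [4] 0/3 → 2 ('ad')
  [5] 3/5 → 0 ('')
  [6] 5/11 → 1 ('b')
  [7] 11/9 → 2 ('be')
  [8] 9/6 → 0 ('')
  [9] 6/1 → 0 ('')
  [10] 1/4 → 1 ('d')
  [11] 4/12 → 0 ('')
  [12] 12/10 → 1 ('e')

n(n+1)/2 = 13·14/2 = 91
Σ LCP = 0 + 2 + 1 + 1 + 2 + 0 + 1 + 2 + 0 + 0 + 1 + 0 + 1 = 11
distinct = 91 − 11 = 80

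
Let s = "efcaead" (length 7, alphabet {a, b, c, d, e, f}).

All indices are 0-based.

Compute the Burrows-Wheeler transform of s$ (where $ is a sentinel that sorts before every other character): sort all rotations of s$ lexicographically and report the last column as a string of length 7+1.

rank  rotation  last
    0  $efcaead  d
    1  ad$efcae  e
    2  aead$efc  c
    3  caead$ef  f
    4  d$efcaea  a
    5  ead$efca  a
    6  efcaead$  $
    7  fcaead$e  e

decfaa$e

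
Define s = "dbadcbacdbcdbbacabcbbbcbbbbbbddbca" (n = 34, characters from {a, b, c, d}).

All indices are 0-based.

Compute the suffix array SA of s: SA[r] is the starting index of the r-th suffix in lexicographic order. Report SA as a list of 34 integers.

[33, 16, 14, 6, 2, 13, 5, 1, 12, 23, 24, 25, 19, 26, 20, 27, 31, 21, 17, 9, 28, 32, 15, 4, 22, 18, 10, 7, 0, 11, 30, 8, 3, 29]

rank→(start, suffix):
  0 → (33, 'a')
  1 → (16, 'abcbbbcbbbbbbddbca')
  2 → (14, 'acabcbbbcbbbbbbddbca')
  3 → (6, 'acdbcdbbacabcbbbcbbbbbbddbca')
  4 → (2, 'adcbacdbcdbbacabcbbbcbbbbbbddbca')
  5 → (13, 'bacabcbbbcbbbbbbddbca')
  6 → (5, 'bacdbcdbbacabcbbbcbbbbbbddbca')
  7 → (1, 'badcbacdbcdbbacabcbbbcbbbbbbddbca')
  8 → (12, 'bbacabcbbbcbbbbbbddbca')
  9 → (23, 'bbbbbbddbca')
  10 → (24, 'bbbbbddbca')
  11 → (25, 'bbbbddbca')
  12 → (19, 'bbbcbbbbbbddbca')
  13 → (26, 'bbbddbca')
  14 → (20, 'bbcbbbbbbddbca')
  15 → (27, 'bbddbca')
  16 → (31, 'bca')
  17 → (21, 'bcbbbbbbddbca')
  18 → (17, 'bcbbbcbbbbbbddbca')
  19 → (9, 'bcdbbacabcbbbcbbbbbbddbca')
  20 → (28, 'bddbca')
  21 → (32, 'ca')
  22 → (15, 'cabcbbbcbbbbbbddbca')
  23 → (4, 'cbacdbcdbbacabcbbbcbbbbbbddbca')
  24 → (22, 'cbbbbbbddbca')
  25 → (18, 'cbbbcbbbbbbddbca')
  26 → (10, 'cdbbacabcbbbcbbbbbbddbca')
  27 → (7, 'cdbcdbbacabcbbbcbbbbbbddbca')
  28 → (0, 'dbadcbacdbcdbbacabcbbbcbbbbbbddbca')
  29 → (11, 'dbbacabcbbbcbbbbbbddbca')
  30 → (30, 'dbca')
  31 → (8, 'dbcdbbacabcbbbcbbbbbbddbca')
  32 → (3, 'dcbacdbcdbbacabcbbbcbbbbbbddbca')
  33 → (29, 'ddbca')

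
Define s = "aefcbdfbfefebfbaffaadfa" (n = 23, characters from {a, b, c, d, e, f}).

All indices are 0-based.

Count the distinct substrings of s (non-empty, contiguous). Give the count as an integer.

rank→(start, suffix):
  0 → (22, 'a')
  1 → (18, 'aadfa')
  2 → (19, 'adfa')
  3 → (0, 'aefcbdfbfefebfbaffaadfa')
  4 → (15, 'affaadfa')
  5 → (14, 'baffaadfa')
  6 → (4, 'bdfbfefebfbaffaadfa')
  7 → (12, 'bfbaffaadfa')
  8 → (7, 'bfefebfbaffaadfa')
  9 → (3, 'cbdfbfefebfbaffaadfa')
  10 → (20, 'dfa')
  11 → (5, 'dfbfefebfbaffaadfa')
  12 → (11, 'ebfbaffaadfa')
  13 → (1, 'efcbdfbfefebfbaffaadfa')
  14 → (9, 'efebfbaffaadfa')
  15 → (21, 'fa')
  16 → (17, 'faadfa')
  17 → (13, 'fbaffaadfa')
  18 → (6, 'fbfefebfbaffaadfa')
  19 → (2, 'fcbdfbfefebfbaffaadfa')
  20 → (10, 'febfbaffaadfa')
  21 → (8, 'fefebfbaffaadfa')
  22 → (16, 'ffaadfa')

SA = [22, 18, 19, 0, 15, 14, 4, 12, 7, 3, 20, 5, 11, 1, 9, 21, 17, 13, 6, 2, 10, 8, 16]
i: (SA[i-1],SA[i]) lcp shared
  1: (22,18) 1 'a'
  2: (18,19) 1 'a'
  3: (19,0) 1 'a'
  4: (0,15) 1 'a'
  5: (15,14) 0 ''
  6: (14,4) 1 'b'
  7: (4,12) 1 'b'
  8: (12,7) 2 'bf'
  9: (7,3) 0 ''
  10: (3,20) 0 ''
  11: (20,5) 2 'df'
  12: (5,11) 0 ''
  13: (11,1) 1 'e'
  14: (1,9) 2 'ef'
  15: (9,21) 0 ''
  16: (21,17) 2 'fa'
  17: (17,13) 1 'f'
  18: (13,6) 2 'fb'
  19: (6,2) 1 'f'
  20: (2,10) 1 'f'
  21: (10,8) 2 'fe'
  22: (8,16) 1 'f'

n(n+1)/2 = 23·24/2 = 276
Σ LCP = 0 + 1 + 1 + 1 + 1 + 0 + 1 + 1 + 2 + 0 + 0 + 2 + 0 + 1 + 2 + 0 + 2 + 1 + 2 + 1 + 1 + 2 + 1 = 23
distinct = 276 − 23 = 253

253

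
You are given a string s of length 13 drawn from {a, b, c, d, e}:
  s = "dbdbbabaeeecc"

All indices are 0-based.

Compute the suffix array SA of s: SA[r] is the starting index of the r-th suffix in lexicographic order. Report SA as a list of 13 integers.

[5, 7, 4, 6, 3, 1, 12, 11, 2, 0, 10, 9, 8]

sorted suffixes:
  #0 SA[0]=5  'abaeeecc'
  #1 SA[1]=7  'aeeecc'
  #2 SA[2]=4  'babaeeecc'
  #3 SA[3]=6  'baeeecc'
  #4 SA[4]=3  'bbabaeeecc'
  #5 SA[5]=1  'bdbbabaeeecc'
  #6 SA[6]=12  'c'
  #7 SA[7]=11  'cc'
  #8 SA[8]=2  'dbbabaeeecc'
  #9 SA[9]=0  'dbdbbabaeeecc'
  #10 SA[10]=10  'ecc'
  #11 SA[11]=9  'eecc'
  #12 SA[12]=8  'eeecc'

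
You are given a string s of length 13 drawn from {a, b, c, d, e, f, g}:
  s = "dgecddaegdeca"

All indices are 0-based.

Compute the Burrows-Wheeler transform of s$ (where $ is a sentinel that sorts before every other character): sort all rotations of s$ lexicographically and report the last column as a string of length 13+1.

acdeedcg$dgaed

rank  rotation        last
    0  $dgecddaegdeca  a
    1  a$dgecddaegdec  c
    2  aegdeca$dgecdd  d
    3  ca$dgecddaegde  e
    4  cddaegdeca$dge  e
    5  daegdeca$dgecd  d
    6  ddaegdeca$dgec  c
    7  deca$dgecddaeg  g
    8  dgecddaegdeca$  $
    9  eca$dgecddaegd  d
   10  ecddaegdeca$dg  g
   11  egdeca$dgecdda  a
   12  gdeca$dgecddae  e
   13  gecddaegdeca$d  d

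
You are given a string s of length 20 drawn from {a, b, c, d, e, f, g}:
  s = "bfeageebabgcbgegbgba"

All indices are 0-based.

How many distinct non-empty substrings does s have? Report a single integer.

191

rank | idx | suffix
   0 |  19 | a
   1 |   8 | abgcbgegbgba
   2 |   3 | ageebabgcbgegbgba
   3 |  18 | ba
   4 |   7 | babgcbgegbgba
   5 |   0 | bfeageebabgcbgegbgba
   6 |  16 | bgba
   7 |   9 | bgcbgegbgba
   8 |  12 | bgegbgba
   9 |  11 | cbgegbgba
  10 |   2 | eageebabgcbgegbgba
  11 |   6 | ebabgcbgegbgba
  12 |   5 | eebabgcbgegbgba
  13 |  14 | egbgba
  14 |   1 | feageebabgcbgegbgba
  15 |  17 | gba
  16 |  15 | gbgba
  17 |  10 | gcbgegbgba
  18 |   4 | geebabgcbgegbgba
  19 |  13 | gegbgba

SA = [19, 8, 3, 18, 7, 0, 16, 9, 12, 11, 2, 6, 5, 14, 1, 17, 15, 10, 4, 13]
[i] adj suffixes → lcp
  [1] 19/8 → 1 ('a')
  [2] 8/3 → 1 ('a')
  [3] 3/18 → 0 ('')
  [4] 18/7 → 2 ('ba')
  [5] 7/0 → 1 ('b')
  [6] 0/16 → 1 ('b')
  [7] 16/9 → 2 ('bg')
  [8] 9/12 → 2 ('bg')
  [9] 12/11 → 0 ('')
  [10] 11/2 → 0 ('')
  [11] 2/6 → 1 ('e')
  [12] 6/5 → 1 ('e')
  [13] 5/14 → 1 ('e')
  [14] 14/1 → 0 ('')
  [15] 1/17 → 0 ('')
  [16] 17/15 → 2 ('gb')
  [17] 15/10 → 1 ('g')
  [18] 10/4 → 1 ('g')
  [19] 4/13 → 2 ('ge')

n(n+1)/2 = 20·21/2 = 210
Σ LCP = 0 + 1 + 1 + 0 + 2 + 1 + 1 + 2 + 2 + 0 + 0 + 1 + 1 + 1 + 0 + 0 + 2 + 1 + 1 + 2 = 19
distinct = 210 − 19 = 191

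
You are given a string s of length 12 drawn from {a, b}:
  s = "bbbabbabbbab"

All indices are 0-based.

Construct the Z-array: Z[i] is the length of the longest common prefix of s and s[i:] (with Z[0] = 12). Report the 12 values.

[12, 2, 1, 0, 2, 1, 0, 5, 2, 1, 0, 1]

Z[0]=12
i=1: fresh scan; Z[1]=2 scan→box=[1,3)
i=2: min(r-i=1, Z[1]=2)=1; Z[2]=1
i=3: fresh scan; Z[3]=0
i=4: fresh scan; Z[4]=2 scan→box=[4,6)
i=5: min(r-i=1, Z[1]=2)=1; Z[5]=1
i=6: fresh scan; Z[6]=0
i=7: fresh scan; Z[7]=5 scan→box=[7,12)
i=8: min(r-i=4, Z[1]=2)=2; Z[8]=2
i=9: min(r-i=3, Z[2]=1)=1; Z[9]=1
i=10: min(r-i=2, Z[3]=0)=0; Z[10]=0
i=11: min(r-i=1, Z[4]=2)=1; Z[11]=1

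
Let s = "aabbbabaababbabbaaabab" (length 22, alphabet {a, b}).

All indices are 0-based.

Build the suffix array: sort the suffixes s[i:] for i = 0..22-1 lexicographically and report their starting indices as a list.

rank | idx | suffix
   0 |  16 | aaabab
   1 |  17 | aabab
   2 |   7 | aababbabbaaabab
   3 |   0 | aabbbabaababbabbaaabab
   4 |  20 | ab
   5 |   5 | abaababbabbaaabab
   6 |  18 | abab
   7 |   8 | ababbabbaaabab
   8 |  13 | abbaaabab
   9 |  10 | abbabbaaabab
  10 |   1 | abbbabaababbabbaaabab
  11 |  21 | b
  12 |  15 | baaabab
  13 |   6 | baababbabbaaabab
  14 |  19 | bab
  15 |   4 | babaababbabbaaabab
  16 |  12 | babbaaabab
  17 |   9 | babbabbaaabab
  18 |  14 | bbaaabab
  19 |   3 | bbabaababbabbaaabab
  20 |  11 | bbabbaaabab
  21 |   2 | bbbabaababbabbaaabab

[16, 17, 7, 0, 20, 5, 18, 8, 13, 10, 1, 21, 15, 6, 19, 4, 12, 9, 14, 3, 11, 2]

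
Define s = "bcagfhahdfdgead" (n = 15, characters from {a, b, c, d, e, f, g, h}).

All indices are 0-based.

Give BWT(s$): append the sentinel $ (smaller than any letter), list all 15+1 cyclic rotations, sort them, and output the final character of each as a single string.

rank  rotation          last
    0  $bcagfhahdfdgead  d
    1  ad$bcagfhahdfdge  e
    2  agfhahdfdgead$bc  c
    3  ahdfdgead$bcagfh  h
    4  bcagfhahdfdgead$  $
    5  cagfhahdfdgead$b  b
    6  d$bcagfhahdfdgea  a
    7  dfdgead$bcagfhah  h
    8  dgead$bcagfhahdf  f
    9  ead$bcagfhahdfdg  g
   10  fdgead$bcagfhahd  d
   11  fhahdfdgead$bcag  g
   12  gead$bcagfhahdfd  d
   13  gfhahdfdgead$bca  a
   14  hahdfdgead$bcagf  f
   15  hdfdgead$bcagfha  a

dech$bahfgdgdafa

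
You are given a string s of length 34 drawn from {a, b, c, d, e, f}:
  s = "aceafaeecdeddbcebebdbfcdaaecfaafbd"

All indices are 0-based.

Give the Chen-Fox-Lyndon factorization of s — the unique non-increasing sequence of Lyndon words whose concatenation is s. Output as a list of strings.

["aceafaeecdeddbcebebdbfcd", "aaecfaafbd"]

emit factor 1: 'aceafaeecdeddbcebebdbfcd' (i=0, period=24)
emit factor 2: 'aaecfaafbd' (i=24, period=10)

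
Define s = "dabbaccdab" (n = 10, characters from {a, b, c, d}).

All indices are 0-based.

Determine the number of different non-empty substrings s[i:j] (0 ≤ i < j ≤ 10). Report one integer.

46

rank | idx | suffix
   0 |   8 | ab
   1 |   1 | abbaccdab
   2 |   4 | accdab
   3 |   9 | b
   4 |   3 | baccdab
   5 |   2 | bbaccdab
   6 |   5 | ccdab
   7 |   6 | cdab
   8 |   7 | dab
   9 |   0 | dabbaccdab

SA = [8, 1, 4, 9, 3, 2, 5, 6, 7, 0]
rank  pair      lcp
   1  s[8:],s[1:]  2  'ab'
   2  s[1:],s[4:]  1  'a'
   3  s[4:],s[9:]  0  ''
   4  s[9:],s[3:]  1  'b'
   5  s[3:],s[2:]  1  'b'
   6  s[2:],s[5:]  0  ''
   7  s[5:],s[6:]  1  'c'
   8  s[6:],s[7:]  0  ''
   9  s[7:],s[0:]  3  'dab'

n(n+1)/2 = 10·11/2 = 55
Σ LCP = 0 + 2 + 1 + 0 + 1 + 1 + 0 + 1 + 0 + 3 = 9
distinct = 55 − 9 = 46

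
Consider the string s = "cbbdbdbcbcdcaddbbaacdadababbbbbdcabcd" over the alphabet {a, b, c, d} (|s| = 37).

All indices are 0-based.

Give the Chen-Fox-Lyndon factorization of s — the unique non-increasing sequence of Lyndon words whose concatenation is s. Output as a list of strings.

emit factor 1: 'c' (i=0, period=1)
emit factor 2: 'bbdbdbcbcdc' (i=1, period=11)
emit factor 3: 'addbb' (i=12, period=5)
emit factor 4: 'aacdadababbbbbdcabcd' (i=17, period=20)

["c", "bbdbdbcbcdc", "addbb", "aacdadababbbbbdcabcd"]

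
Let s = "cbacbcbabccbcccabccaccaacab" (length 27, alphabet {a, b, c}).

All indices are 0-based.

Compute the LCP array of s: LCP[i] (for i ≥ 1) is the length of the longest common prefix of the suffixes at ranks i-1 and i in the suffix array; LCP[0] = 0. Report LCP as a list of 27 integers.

[0, 1, 2, 4, 1, 2, 2, 0, 1, 2, 1, 2, 3, 3, 0, 2, 3, 2, 1, 3, 2, 3, 1, 3, 3, 2, 2]

rank | idx | suffix
   0 |  22 | aacab
   1 |  25 | ab
   2 |  15 | abccaccaacab
   3 |   7 | abccbcccabccaccaacab
   4 |  23 | acab
   5 |   2 | acbcbabccbcccabccaccaacab
   6 |  19 | accaacab
   7 |  26 | b
   8 |   6 | babccbcccabccaccaacab
   9 |   1 | bacbcbabccbcccabccaccaacab
  10 |   4 | bcbabccbcccabccaccaacab
  11 |  16 | bccaccaacab
  12 |   8 | bccbcccabccaccaacab
  13 |  11 | bcccabccaccaacab
  14 |  21 | caacab
  15 |  24 | cab
  16 |  14 | cabccaccaacab
  17 |  18 | caccaacab
  18 |   5 | cbabccbcccabccaccaacab
  19 |   0 | cbacbcbabccbcccabccaccaacab
  20 |   3 | cbcbabccbcccabccaccaacab
  21 |  10 | cbcccabccaccaacab
  22 |  20 | ccaacab
  23 |  13 | ccabccaccaacab
  24 |  17 | ccaccaacab
  25 |   9 | ccbcccabccaccaacab
  26 |  12 | cccabccaccaacab

SA = [22, 25, 15, 7, 23, 2, 19, 26, 6, 1, 4, 16, 8, 11, 21, 24, 14, 18, 5, 0, 3, 10, 20, 13, 17, 9, 12]
[i] adj suffixes → lcp
  [1] 22/25 → 1 ('a')
  [2] 25/15 → 2 ('ab')
  [3] 15/7 → 4 ('abcc')
  [4] 7/23 → 1 ('a')
  [5] 23/2 → 2 ('ac')
  [6] 2/19 → 2 ('ac')
  [7] 19/26 → 0 ('')
  [8] 26/6 → 1 ('b')
  [9] 6/1 → 2 ('ba')
  [10] 1/4 → 1 ('b')
  [11] 4/16 → 2 ('bc')
  [12] 16/8 → 3 ('bcc')
  [13] 8/11 → 3 ('bcc')
  [14] 11/21 → 0 ('')
  [15] 21/24 → 2 ('ca')
  [16] 24/14 → 3 ('cab')
  [17] 14/18 → 2 ('ca')
  [18] 18/5 → 1 ('c')
  [19] 5/0 → 3 ('cba')
  [20] 0/3 → 2 ('cb')
  [21] 3/10 → 3 ('cbc')
  [22] 10/20 → 1 ('c')
  [23] 20/13 → 3 ('cca')
  [24] 13/17 → 3 ('cca')
  [25] 17/9 → 2 ('cc')
  [26] 9/12 → 2 ('cc')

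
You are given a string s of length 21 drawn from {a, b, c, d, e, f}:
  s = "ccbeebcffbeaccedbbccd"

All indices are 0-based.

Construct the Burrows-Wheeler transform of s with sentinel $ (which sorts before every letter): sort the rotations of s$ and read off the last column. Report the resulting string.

rank  rotation                last
    0  $ccbeebcffbeaccedbbccd  d
    1  accedbbccd$ccbeebcffbe  e
    2  bbccd$ccbeebcffbeacced  d
    3  bccd$ccbeebcffbeaccedb  b
    4  bcffbeaccedbbccd$ccbee  e
    5  beaccedbbccd$ccbeebcff  f
    6  beebcffbeaccedbbccd$cc  c
    7  cbeebcffbeaccedbbccd$c  c
    8  ccbeebcffbeaccedbbccd$  $
    9  ccd$ccbeebcffbeaccedbb  b
   10  ccedbbccd$ccbeebcffbea  a
   11  cd$ccbeebcffbeaccedbbc  c
   12  cedbbccd$ccbeebcffbeac  c
   13  cffbeaccedbbccd$ccbeeb  b
   14  d$ccbeebcffbeaccedbbcc  c
   15  dbbccd$ccbeebcffbeacce  e
   16  eaccedbbccd$ccbeebcffb  b
   17  ebcffbeaccedbbccd$ccbe  e
   18  edbbccd$ccbeebcffbeacc  c
   19  eebcffbeaccedbbccd$ccb  b
   20  fbeaccedbbccd$ccbeebcf  f
   21  ffbeaccedbbccd$ccbeebc  c

dedbefcc$baccbcebecbfc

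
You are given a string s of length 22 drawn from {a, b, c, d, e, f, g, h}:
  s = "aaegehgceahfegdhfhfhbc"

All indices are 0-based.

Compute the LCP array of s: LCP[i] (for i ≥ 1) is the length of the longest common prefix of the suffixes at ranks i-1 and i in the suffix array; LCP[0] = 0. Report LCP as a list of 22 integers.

sorted suffixes:
  #0 SA[0]=0  'aaegehgceahfegdhfhfhbc'
  #1 SA[1]=1  'aegehgceahfegdhfhfhbc'
  #2 SA[2]=9  'ahfegdhfhfhbc'
  #3 SA[3]=20  'bc'
  #4 SA[4]=21  'c'
  #5 SA[5]=7  'ceahfegdhfhfhbc'
  #6 SA[6]=14  'dhfhfhbc'
  #7 SA[7]=8  'eahfegdhfhfhbc'
  #8 SA[8]=12  'egdhfhfhbc'
  #9 SA[9]=2  'egehgceahfegdhfhfhbc'
  #10 SA[10]=4  'ehgceahfegdhfhfhbc'
  #11 SA[11]=11  'fegdhfhfhbc'
  #12 SA[12]=18  'fhbc'
  #13 SA[13]=16  'fhfhbc'
  #14 SA[14]=6  'gceahfegdhfhfhbc'
  #15 SA[15]=13  'gdhfhfhbc'
  #16 SA[16]=3  'gehgceahfegdhfhfhbc'
  #17 SA[17]=19  'hbc'
  #18 SA[18]=10  'hfegdhfhfhbc'
  #19 SA[19]=17  'hfhbc'
  #20 SA[20]=15  'hfhfhbc'
  #21 SA[21]=5  'hgceahfegdhfhfhbc'

SA = [0, 1, 9, 20, 21, 7, 14, 8, 12, 2, 4, 11, 18, 16, 6, 13, 3, 19, 10, 17, 15, 5]
rank  pair      lcp
   1  s[0:],s[1:]  1  'a'
   2  s[1:],s[9:]  1  'a'
   3  s[9:],s[20:]  0  ''
   4  s[20:],s[21:]  0  ''
   5  s[21:],s[7:]  1  'c'
   6  s[7:],s[14:]  0  ''
   7  s[14:],s[8:]  0  ''
   8  s[8:],s[12:]  1  'e'
   9  s[12:],s[2:]  2  'eg'
  10  s[2:],s[4:]  1  'e'
  11  s[4:],s[11:]  0  ''
  12  s[11:],s[18:]  1  'f'
  13  s[18:],s[16:]  2  'fh'
  14  s[16:],s[6:]  0  ''
  15  s[6:],s[13:]  1  'g'
  16  s[13:],s[3:]  1  'g'
  17  s[3:],s[19:]  0  ''
  18  s[19:],s[10:]  1  'h'
  19  s[10:],s[17:]  2  'hf'
  20  s[17:],s[15:]  3  'hfh'
  21  s[15:],s[5:]  1  'h'

[0, 1, 1, 0, 0, 1, 0, 0, 1, 2, 1, 0, 1, 2, 0, 1, 1, 0, 1, 2, 3, 1]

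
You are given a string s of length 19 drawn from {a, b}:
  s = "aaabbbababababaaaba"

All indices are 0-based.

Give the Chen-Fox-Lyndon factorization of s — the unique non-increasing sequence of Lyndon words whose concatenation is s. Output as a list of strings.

emit factor 1: 'aaabbbabababab' (i=0, period=14)
emit factor 2: 'aaab' (i=14, period=4)
emit factor 3: 'a' (i=18, period=1)

["aaabbbabababab", "aaab", "a"]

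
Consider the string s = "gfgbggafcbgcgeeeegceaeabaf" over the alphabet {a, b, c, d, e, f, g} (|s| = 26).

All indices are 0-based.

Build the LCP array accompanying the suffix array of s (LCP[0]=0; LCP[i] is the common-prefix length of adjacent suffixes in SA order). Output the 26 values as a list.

[0, 1, 1, 2, 0, 1, 2, 0, 1, 1, 0, 2, 1, 3, 2, 1, 0, 1, 1, 0, 1, 1, 2, 1, 1, 1]

sorted suffixes:
  #0 SA[0]=22  'abaf'
  #1 SA[1]=20  'aeabaf'
  #2 SA[2]=24  'af'
  #3 SA[3]=6  'afcbgcgeeeegceaeabaf'
  #4 SA[4]=23  'baf'
  #5 SA[5]=9  'bgcgeeeegceaeabaf'
  #6 SA[6]=3  'bggafcbgcgeeeegceaeabaf'
  #7 SA[7]=8  'cbgcgeeeegceaeabaf'
  #8 SA[8]=18  'ceaeabaf'
  #9 SA[9]=11  'cgeeeegceaeabaf'
  #10 SA[10]=21  'eabaf'
  #11 SA[11]=19  'eaeabaf'
  #12 SA[12]=13  'eeeegceaeabaf'
  #13 SA[13]=14  'eeegceaeabaf'
  #14 SA[14]=15  'eegceaeabaf'
  #15 SA[15]=16  'egceaeabaf'
  #16 SA[16]=25  'f'
  #17 SA[17]=7  'fcbgcgeeeegceaeabaf'
  #18 SA[18]=1  'fgbggafcbgcgeeeegceaeabaf'
  #19 SA[19]=5  'gafcbgcgeeeegceaeabaf'
  #20 SA[20]=2  'gbggafcbgcgeeeegceaeabaf'
  #21 SA[21]=17  'gceaeabaf'
  #22 SA[22]=10  'gcgeeeegceaeabaf'
  #23 SA[23]=12  'geeeegceaeabaf'
  #24 SA[24]=0  'gfgbggafcbgcgeeeegceaeabaf'
  #25 SA[25]=4  'ggafcbgcgeeeegceaeabaf'

SA = [22, 20, 24, 6, 23, 9, 3, 8, 18, 11, 21, 19, 13, 14, 15, 16, 25, 7, 1, 5, 2, 17, 10, 12, 0, 4]
i: (SA[i-1],SA[i]) lcp shared
  1: (22,20) 1 'a'
  2: (20,24) 1 'a'
  3: (24,6) 2 'af'
  4: (6,23) 0 ''
  5: (23,9) 1 'b'
  6: (9,3) 2 'bg'
  7: (3,8) 0 ''
  8: (8,18) 1 'c'
  9: (18,11) 1 'c'
  10: (11,21) 0 ''
  11: (21,19) 2 'ea'
  12: (19,13) 1 'e'
  13: (13,14) 3 'eee'
  14: (14,15) 2 'ee'
  15: (15,16) 1 'e'
  16: (16,25) 0 ''
  17: (25,7) 1 'f'
  18: (7,1) 1 'f'
  19: (1,5) 0 ''
  20: (5,2) 1 'g'
  21: (2,17) 1 'g'
  22: (17,10) 2 'gc'
  23: (10,12) 1 'g'
  24: (12,0) 1 'g'
  25: (0,4) 1 'g'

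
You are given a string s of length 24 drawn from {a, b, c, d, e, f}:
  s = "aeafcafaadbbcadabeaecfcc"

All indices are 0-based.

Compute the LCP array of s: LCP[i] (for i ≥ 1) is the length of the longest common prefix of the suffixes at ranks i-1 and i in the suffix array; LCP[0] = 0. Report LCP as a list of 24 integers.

[0, 1, 1, 2, 1, 2, 1, 2, 0, 1, 1, 0, 1, 2, 1, 1, 0, 1, 0, 2, 1, 0, 1, 2]

sorted suffixes:
  #0 SA[0]=7  'aadbbcadabeaecfcc'
  #1 SA[1]=15  'abeaecfcc'
  #2 SA[2]=13  'adabeaecfcc'
  #3 SA[3]=8  'adbbcadabeaecfcc'
  #4 SA[4]=0  'aeafcafaadbbcadabeaecfcc'
  #5 SA[5]=18  'aecfcc'
  #6 SA[6]=5  'afaadbbcadabeaecfcc'
  #7 SA[7]=2  'afcafaadbbcadabeaecfcc'
  #8 SA[8]=10  'bbcadabeaecfcc'
  #9 SA[9]=11  'bcadabeaecfcc'
  #10 SA[10]=16  'beaecfcc'
  #11 SA[11]=23  'c'
  #12 SA[12]=12  'cadabeaecfcc'
  #13 SA[13]=4  'cafaadbbcadabeaecfcc'
  #14 SA[14]=22  'cc'
  #15 SA[15]=20  'cfcc'
  #16 SA[16]=14  'dabeaecfcc'
  #17 SA[17]=9  'dbbcadabeaecfcc'
  #18 SA[18]=17  'eaecfcc'
  #19 SA[19]=1  'eafcafaadbbcadabeaecfcc'
  #20 SA[20]=19  'ecfcc'
  #21 SA[21]=6  'faadbbcadabeaecfcc'
  #22 SA[22]=3  'fcafaadbbcadabeaecfcc'
  #23 SA[23]=21  'fcc'

SA = [7, 15, 13, 8, 0, 18, 5, 2, 10, 11, 16, 23, 12, 4, 22, 20, 14, 9, 17, 1, 19, 6, 3, 21]
[i] adj suffixes → lcp
  [1] 7/15 → 1 ('a')
  [2] 15/13 → 1 ('a')
  [3] 13/8 → 2 ('ad')
  [4] 8/0 → 1 ('a')
  [5] 0/18 → 2 ('ae')
  [6] 18/5 → 1 ('a')
  [7] 5/2 → 2 ('af')
  [8] 2/10 → 0 ('')
  [9] 10/11 → 1 ('b')
  [10] 11/16 → 1 ('b')
  [11] 16/23 → 0 ('')
  [12] 23/12 → 1 ('c')
  [13] 12/4 → 2 ('ca')
  [14] 4/22 → 1 ('c')
  [15] 22/20 → 1 ('c')
  [16] 20/14 → 0 ('')
  [17] 14/9 → 1 ('d')
  [18] 9/17 → 0 ('')
  [19] 17/1 → 2 ('ea')
  [20] 1/19 → 1 ('e')
  [21] 19/6 → 0 ('')
  [22] 6/3 → 1 ('f')
  [23] 3/21 → 2 ('fc')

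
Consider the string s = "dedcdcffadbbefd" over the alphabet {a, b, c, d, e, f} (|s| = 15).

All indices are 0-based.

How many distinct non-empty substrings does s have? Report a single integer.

rank→(start, suffix):
  0 → (8, 'adbbefd')
  1 → (10, 'bbefd')
  2 → (11, 'befd')
  3 → (3, 'cdcffadbbefd')
  4 → (5, 'cffadbbefd')
  5 → (14, 'd')
  6 → (9, 'dbbefd')
  7 → (2, 'dcdcffadbbefd')
  8 → (4, 'dcffadbbefd')
  9 → (0, 'dedcdcffadbbefd')
  10 → (1, 'edcdcffadbbefd')
  11 → (12, 'efd')
  12 → (7, 'fadbbefd')
  13 → (13, 'fd')
  14 → (6, 'ffadbbefd')

SA = [8, 10, 11, 3, 5, 14, 9, 2, 4, 0, 1, 12, 7, 13, 6]
i: (SA[i-1],SA[i]) lcp shared
  1: (8,10) 0 ''
  2: (10,11) 1 'b'
  3: (11,3) 0 ''
  4: (3,5) 1 'c'
  5: (5,14) 0 ''
  6: (14,9) 1 'd'
  7: (9,2) 1 'd'
  8: (2,4) 2 'dc'
  9: (4,0) 1 'd'
  10: (0,1) 0 ''
  11: (1,12) 1 'e'
  12: (12,7) 0 ''
  13: (7,13) 1 'f'
  14: (13,6) 1 'f'

n(n+1)/2 = 15·16/2 = 120
Σ LCP = 0 + 0 + 1 + 0 + 1 + 0 + 1 + 1 + 2 + 1 + 0 + 1 + 0 + 1 + 1 = 10
distinct = 120 − 10 = 110

110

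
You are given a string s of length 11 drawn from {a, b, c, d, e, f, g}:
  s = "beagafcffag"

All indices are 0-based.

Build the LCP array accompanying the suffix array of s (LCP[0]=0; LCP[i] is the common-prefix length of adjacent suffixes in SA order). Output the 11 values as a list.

[0, 1, 2, 0, 0, 0, 0, 1, 1, 0, 1]

sorted suffixes:
  #0 SA[0]=4  'afcffag'
  #1 SA[1]=9  'ag'
  #2 SA[2]=2  'agafcffag'
  #3 SA[3]=0  'beagafcffag'
  #4 SA[4]=6  'cffag'
  #5 SA[5]=1  'eagafcffag'
  #6 SA[6]=8  'fag'
  #7 SA[7]=5  'fcffag'
  #8 SA[8]=7  'ffag'
  #9 SA[9]=10  'g'
  #10 SA[10]=3  'gafcffag'

SA = [4, 9, 2, 0, 6, 1, 8, 5, 7, 10, 3]
rank  pair      lcp
   1  s[4:],s[9:]  1  'a'
   2  s[9:],s[2:]  2  'ag'
   3  s[2:],s[0:]  0  ''
   4  s[0:],s[6:]  0  ''
   5  s[6:],s[1:]  0  ''
   6  s[1:],s[8:]  0  ''
   7  s[8:],s[5:]  1  'f'
   8  s[5:],s[7:]  1  'f'
   9  s[7:],s[10:]  0  ''
  10  s[10:],s[3:]  1  'g'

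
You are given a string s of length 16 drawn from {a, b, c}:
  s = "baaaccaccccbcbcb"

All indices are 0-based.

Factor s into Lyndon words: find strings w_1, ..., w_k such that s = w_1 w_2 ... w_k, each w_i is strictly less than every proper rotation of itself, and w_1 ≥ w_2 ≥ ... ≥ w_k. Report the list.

["b", "aaaccaccccbcbcb"]

emit factor 1: 'b' (i=0, period=1)
emit factor 2: 'aaaccaccccbcbcb' (i=1, period=15)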